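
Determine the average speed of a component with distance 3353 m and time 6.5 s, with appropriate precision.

5.2 × 10^2 m/s

average speed = 3353 m ÷ 6.5 s = 515.846153846… m/s.
3353 has 4 significant figures; 6.5 has 2.
Division/multiplication keeps the fewest: 2 significant figures.
Rounded: 5.2 × 10^2 m/s.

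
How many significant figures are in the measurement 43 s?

2

43: every digit is nonzero and significant.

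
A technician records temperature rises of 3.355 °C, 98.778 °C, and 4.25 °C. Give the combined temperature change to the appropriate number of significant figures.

106.38 °C

3.355 °C + 98.778 °C + 4.25 °C = 106.383 °C.
Addition/subtraction keeps the fewest decimal places: 3.355 → 3 decimal places, 98.778 → 3 decimal places, 4.25 → 2 decimal places; limit is 2.
Rounded to 2 decimal places: 106.38 °C.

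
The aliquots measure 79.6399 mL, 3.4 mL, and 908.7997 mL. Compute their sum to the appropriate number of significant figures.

79.6399 mL + 3.4 mL + 908.7997 mL = 991.8396 mL.
Addition/subtraction keeps the fewest decimal places: 79.6399 → 4 decimal places, 3.4 → 1 decimal place, 908.7997 → 4 decimal places; limit is 1.
Rounded to 1 decimal place: 9.918 × 10² mL.

9.918 × 10² mL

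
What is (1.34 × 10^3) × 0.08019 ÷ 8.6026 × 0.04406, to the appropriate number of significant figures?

0.550

(1.34 × 10^3) × 0.08019 ÷ 8.6026 × 0.04406 = 0.550351018994…
Multiplication/division keeps the fewest significant figures: 1.34 × 10^3 → 3 s.f., 0.08019 → 4 s.f., 8.6026 → 5 s.f., 0.04406 → 4 s.f.; limit is 3.
Rounded to 3 significant figures: 0.550.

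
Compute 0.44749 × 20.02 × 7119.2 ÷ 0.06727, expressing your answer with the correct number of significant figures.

9.481 × 10⁵

0.44749 × 20.02 × 7119.2 ÷ 0.06727 = 948106.608832…
Multiplication/division keeps the fewest significant figures: 0.44749 → 5 s.f., 20.02 → 4 s.f., 7119.2 → 5 s.f., 0.06727 → 4 s.f.; limit is 4.
Rounded to 4 significant figures: 9.481 × 10⁵.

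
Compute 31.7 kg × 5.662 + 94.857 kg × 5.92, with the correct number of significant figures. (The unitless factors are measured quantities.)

31.7 × 5.662 = 179.4854 → 1.79 × 10^2 kg (3 s.f., last digit at the 10^0 place).
94.857 × 5.92 = 561.55344 → 562 kg (3 s.f., last digit at the 10^0 place).
Sum: 741.03884 kg; keep the coarser place, 10^0.
Result: 741 kg.

741 kg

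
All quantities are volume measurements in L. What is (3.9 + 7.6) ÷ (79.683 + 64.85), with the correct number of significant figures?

3.9 + 7.6 = 11.5, limited to 1 d.p. → 3 s.f.; 79.683 + 64.85 = 144.533, limited to 2 d.p. → 5 s.f.
Carrying full precision, 11.5 ÷ 144.533 = 0.0795666041665…; keep min(3, 5) = 3 s.f.
Rounded to 3 significant figures: 0.0796.

0.0796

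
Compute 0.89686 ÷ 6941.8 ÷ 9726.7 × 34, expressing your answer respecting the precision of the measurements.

4.5 × 10^-7

0.89686 ÷ 6941.8 ÷ 9726.7 × 34 = 4.51612499604 × 10^-7…
Multiplication/division keeps the fewest significant figures: 0.89686 → 5 s.f., 6941.8 → 5 s.f., 9726.7 → 5 s.f., 34 → 2 s.f.; limit is 2.
Rounded to 2 significant figures: 4.5 × 10^-7.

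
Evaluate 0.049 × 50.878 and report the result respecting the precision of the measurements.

0.049 × 50.878 = 2.493022
Multiplication/division keeps the fewest significant figures: 0.049 → 2 s.f., 50.878 → 5 s.f.; limit is 2.
Rounded to 2 significant figures: 2.5.

2.5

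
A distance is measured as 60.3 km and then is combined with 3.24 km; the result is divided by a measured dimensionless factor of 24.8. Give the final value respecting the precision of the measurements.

2.56 km

60.3 km + 3.24 km = 63.54 km; the sum is limited to 1 decimal place (3 s.f.).
Carrying full precision, 63.54 ÷ 24.8 = 2.56209677419… km; 24.8 has 3 s.f., so the result keeps min(3, 3) = 3 s.f.
Rounded to 3 significant figures: 2.56 km.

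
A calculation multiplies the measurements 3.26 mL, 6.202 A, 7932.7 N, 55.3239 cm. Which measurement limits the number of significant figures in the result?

3.26 mL → 3 s.f.; 6.202 A → 4 s.f.; 7932.7 N → 5 s.f.; 55.3239 cm → 6 s.f.
The fewest is 3 significant figures, from 3.26 mL.

3.26 mL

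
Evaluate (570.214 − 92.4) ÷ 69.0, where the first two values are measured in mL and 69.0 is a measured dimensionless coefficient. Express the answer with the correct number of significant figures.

570.214 mL − 92.4 mL = 477.814 mL; the difference is limited to 1 decimal place (4 s.f.).
Carrying full precision, 477.814 ÷ 69.0 = 6.92484057971… mL; 69.0 has 3 s.f., so the result keeps min(4, 3) = 3 s.f.
Rounded to 3 significant figures: 6.92 mL.

6.92 mL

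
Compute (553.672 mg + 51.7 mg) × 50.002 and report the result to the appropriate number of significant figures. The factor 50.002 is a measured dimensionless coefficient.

3.027 × 10^4 mg

553.672 mg + 51.7 mg = 605.372 mg; the sum is limited to 1 decimal place (4 s.f.).
Carrying full precision, 605.372 × 50.002 = 30269.810744 mg; 50.002 has 5 s.f., so the result keeps min(4, 5) = 4 s.f.
Rounded to 4 significant figures: 3.027 × 10^4 mg.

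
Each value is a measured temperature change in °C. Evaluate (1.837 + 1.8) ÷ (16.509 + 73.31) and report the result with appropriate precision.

1.837 + 1.8 = 3.637, limited to 1 d.p. → 2 s.f.; 16.509 + 73.31 = 89.819, limited to 2 d.p. → 4 s.f.
Carrying full precision, 3.637 ÷ 89.819 = 0.0404925461205…; keep min(2, 4) = 2 s.f.
Rounded to 2 significant figures: 0.040.

0.040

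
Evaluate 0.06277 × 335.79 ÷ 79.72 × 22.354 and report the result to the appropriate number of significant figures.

0.06277 × 335.79 ÷ 79.72 × 22.354 = 5.91027710936…
Multiplication/division keeps the fewest significant figures: 0.06277 → 4 s.f., 335.79 → 5 s.f., 79.72 → 4 s.f., 22.354 → 5 s.f.; limit is 4.
Rounded to 4 significant figures: 5.910.

5.910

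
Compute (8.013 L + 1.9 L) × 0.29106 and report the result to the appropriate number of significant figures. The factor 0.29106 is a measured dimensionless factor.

8.013 L + 1.9 L = 9.913 L; the sum is limited to 1 decimal place (2 s.f.).
Carrying full precision, 9.913 × 0.29106 = 2.88527778 L; 0.29106 has 5 s.f., so the result keeps min(2, 5) = 2 s.f.
Rounded to 2 significant figures: 2.9 L.

2.9 L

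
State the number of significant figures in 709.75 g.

709.75: zeros between nonzero digits are significant.

5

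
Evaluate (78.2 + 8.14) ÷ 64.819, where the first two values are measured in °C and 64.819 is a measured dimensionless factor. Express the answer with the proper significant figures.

1.33 °C

78.2 °C + 8.14 °C = 86.34 °C; the sum is limited to 1 decimal place (3 s.f.).
Carrying full precision, 86.34 ÷ 64.819 = 1.33201684691… °C; 64.819 has 5 s.f., so the result keeps min(3, 5) = 3 s.f.
Rounded to 3 significant figures: 1.33 °C.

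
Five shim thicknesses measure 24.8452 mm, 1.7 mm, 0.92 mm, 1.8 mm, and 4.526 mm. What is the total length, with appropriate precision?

24.8452 mm + 1.7 mm + 0.92 mm + 1.8 mm + 4.526 mm = 33.7912 mm.
Addition/subtraction keeps the fewest decimal places: 24.8452 → 4 decimal places, 1.7 → 1 decimal place, 0.92 → 2 decimal places, 1.8 → 1 decimal place, 4.526 → 3 decimal places; limit is 1.
Rounded to 1 decimal place: 33.8 mm.

33.8 mm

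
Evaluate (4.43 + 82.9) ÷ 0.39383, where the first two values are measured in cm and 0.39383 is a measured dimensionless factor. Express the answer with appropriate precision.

4.43 cm + 82.9 cm = 87.33 cm; the sum is limited to 1 decimal place (3 s.f.).
Carrying full precision, 87.33 ÷ 0.39383 = 221.745423152… cm; 0.39383 has 5 s.f., so the result keeps min(3, 5) = 3 s.f.
Rounded to 3 significant figures: 222 cm.

222 cm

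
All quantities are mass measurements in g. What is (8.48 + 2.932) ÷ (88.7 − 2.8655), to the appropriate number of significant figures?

0.133

8.48 + 2.932 = 11.412, limited to 2 d.p. → 4 s.f.; 88.7 − 2.8655 = 85.8345, limited to 1 d.p. → 3 s.f.
Carrying full precision, 11.412 ÷ 85.8345 = 0.13295353267…; keep min(4, 3) = 3 s.f.
Rounded to 3 significant figures: 0.133.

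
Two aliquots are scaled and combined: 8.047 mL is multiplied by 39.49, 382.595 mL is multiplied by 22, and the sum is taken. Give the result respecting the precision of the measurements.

8.7 × 10^3 mL

8.047 × 39.49 = 317.77603 → 317.8 mL (4 s.f., last digit at the 10^-1 place).
382.595 × 22 = 8417.09 → 8.4 × 10^3 mL (2 s.f., last digit at the 10^2 place).
Sum: 8734.86603 mL; keep the coarser place, 10^2.
Result: 8.7 × 10^3 mL.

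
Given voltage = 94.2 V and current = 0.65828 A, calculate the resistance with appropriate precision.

143 Ω

resistance = 94.2 V ÷ 0.65828 A = 143.100200523… Ω.
94.2 has 3 significant figures; 0.65828 has 5.
Division/multiplication keeps the fewest: 3 significant figures.
Rounded: 143 Ω.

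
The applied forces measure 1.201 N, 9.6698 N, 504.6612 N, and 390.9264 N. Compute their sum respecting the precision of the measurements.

1.201 N + 9.6698 N + 504.6612 N + 390.9264 N = 906.4584 N.
Addition/subtraction keeps the fewest decimal places: 1.201 → 3 decimal places, 9.6698 → 4 decimal places, 504.6612 → 4 decimal places, 390.9264 → 4 decimal places; limit is 3.
Rounded to 3 decimal places: 906.458 N.

906.458 N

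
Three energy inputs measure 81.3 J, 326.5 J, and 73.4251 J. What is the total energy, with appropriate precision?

81.3 J + 326.5 J + 73.4251 J = 481.2251 J.
Addition/subtraction keeps the fewest decimal places: 81.3 → 1 decimal place, 326.5 → 1 decimal place, 73.4251 → 4 decimal places; limit is 1.
Rounded to 1 decimal place: 4.812 × 10² J.

4.812 × 10² J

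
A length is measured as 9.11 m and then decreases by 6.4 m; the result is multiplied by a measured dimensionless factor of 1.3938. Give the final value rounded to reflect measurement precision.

9.11 m − 6.4 m = 2.71 m; the difference is limited to 1 decimal place (2 s.f.).
Carrying full precision, 2.71 × 1.3938 = 3.777198 m; 1.3938 has 5 s.f., so the result keeps min(2, 5) = 2 s.f.
Rounded to 2 significant figures: 3.8 m.

3.8 m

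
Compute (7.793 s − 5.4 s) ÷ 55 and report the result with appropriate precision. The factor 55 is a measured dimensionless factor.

4.4 × 10^-2 s

7.793 s − 5.4 s = 2.393 s; the difference is limited to 1 decimal place (2 s.f.).
Carrying full precision, 2.393 ÷ 55 = 0.0435090909091… s; 55 has 2 s.f., so the result keeps min(2, 2) = 2 s.f.
Rounded to 2 significant figures: 4.4 × 10^-2 s.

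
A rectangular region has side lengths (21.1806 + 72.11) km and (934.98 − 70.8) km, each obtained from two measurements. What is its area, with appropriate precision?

8.062 × 10⁴ km²

21.1806 + 72.11 = 93.2906, limited to 2 d.p. → 4 s.f.; 934.98 − 70.8 = 864.18, limited to 1 d.p. → 4 s.f.
Carrying full precision, 93.2906 × 864.18 = 80619.870708; keep min(4, 4) = 4 s.f.
Rounded to 4 significant figures: 8.062 × 10⁴ km².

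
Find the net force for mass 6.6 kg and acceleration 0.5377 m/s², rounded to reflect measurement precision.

net force = 6.6 kg × 0.5377 m/s² = 3.54882 N.
6.6 has 2 significant figures; 0.5377 has 4.
Division/multiplication keeps the fewest: 2 significant figures.
Rounded: 3.5 N.

3.5 N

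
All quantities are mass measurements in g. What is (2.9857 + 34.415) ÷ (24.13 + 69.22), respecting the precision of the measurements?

0.4007

2.9857 + 34.415 = 37.4007, limited to 3 d.p. → 5 s.f.; 24.13 + 69.22 = 93.35, limited to 2 d.p. → 4 s.f.
Carrying full precision, 37.4007 ÷ 93.35 = 0.400650241028…; keep min(5, 4) = 4 s.f.
Rounded to 4 significant figures: 0.4007.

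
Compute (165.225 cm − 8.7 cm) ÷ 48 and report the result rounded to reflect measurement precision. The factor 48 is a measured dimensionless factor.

3.3 cm

165.225 cm − 8.7 cm = 156.525 cm; the difference is limited to 1 decimal place (4 s.f.).
Carrying full precision, 156.525 ÷ 48 = 3.2609375 cm; 48 has 2 s.f., so the result keeps min(4, 2) = 2 s.f.
Rounded to 2 significant figures: 3.3 cm.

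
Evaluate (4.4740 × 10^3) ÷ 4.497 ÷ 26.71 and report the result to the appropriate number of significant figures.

(4.4740 × 10^3) ÷ 4.497 ÷ 26.71 = 37.2476779936…
Multiplication/division keeps the fewest significant figures: 4.4740 × 10^3 → 5 s.f., 4.497 → 4 s.f., 26.71 → 4 s.f.; limit is 4.
Rounded to 4 significant figures: 37.25.

37.25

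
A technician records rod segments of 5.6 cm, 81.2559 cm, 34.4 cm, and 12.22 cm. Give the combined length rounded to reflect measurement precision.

5.6 cm + 81.2559 cm + 34.4 cm + 12.22 cm = 133.4759 cm.
Addition/subtraction keeps the fewest decimal places: 5.6 → 1 decimal place, 81.2559 → 4 decimal places, 34.4 → 1 decimal place, 12.22 → 2 decimal places; limit is 1.
Rounded to 1 decimal place: 133.5 cm.

133.5 cm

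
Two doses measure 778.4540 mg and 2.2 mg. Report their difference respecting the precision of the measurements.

778.4540 mg − 2.2 mg = 776.2540 mg.
Addition/subtraction keeps the fewest decimal places: 778.4540 → 4 decimal places, 2.2 → 1 decimal place; limit is 1.
Rounded to 1 decimal place: 776.3 mg.

776.3 mg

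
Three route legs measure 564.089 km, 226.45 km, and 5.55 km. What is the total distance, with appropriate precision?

564.089 km + 226.45 km + 5.55 km = 796.089 km.
Addition/subtraction keeps the fewest decimal places: 564.089 → 3 decimal places, 226.45 → 2 decimal places, 5.55 → 2 decimal places; limit is 2.
Rounded to 2 decimal places: 796.09 km.

796.09 km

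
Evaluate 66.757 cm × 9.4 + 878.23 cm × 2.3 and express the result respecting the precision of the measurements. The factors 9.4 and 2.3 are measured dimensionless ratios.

2.6 × 10³ cm

66.757 × 9.4 = 627.5158 → 6.3 × 10² cm (2 s.f., last digit at the 10^1 place).
878.23 × 2.3 = 2019.929 → 2.0 × 10³ cm (2 s.f., last digit at the 10^2 place).
Sum: 2647.4448 cm; keep the coarser place, 10^2.
Result: 2.6 × 10³ cm.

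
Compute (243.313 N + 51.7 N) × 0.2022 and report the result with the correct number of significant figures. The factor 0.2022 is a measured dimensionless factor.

59.65 N

243.313 N + 51.7 N = 295.013 N; the sum is limited to 1 decimal place (4 s.f.).
Carrying full precision, 295.013 × 0.2022 = 59.6516286 N; 0.2022 has 4 s.f., so the result keeps min(4, 4) = 4 s.f.
Rounded to 4 significant figures: 59.65 N.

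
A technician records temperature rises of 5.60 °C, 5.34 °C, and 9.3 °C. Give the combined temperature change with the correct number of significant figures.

20.2 °C

5.60 °C + 5.34 °C + 9.3 °C = 20.24 °C.
Addition/subtraction keeps the fewest decimal places: 5.60 → 2 decimal places, 5.34 → 2 decimal places, 9.3 → 1 decimal place; limit is 1.
Rounded to 1 decimal place: 20.2 °C.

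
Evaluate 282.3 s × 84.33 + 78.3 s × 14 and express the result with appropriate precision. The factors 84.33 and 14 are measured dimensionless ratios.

282.3 × 84.33 = 23806.359 → 2.381 × 10^4 s (4 s.f., last digit at the 10^1 place).
78.3 × 14 = 1096.2 → 1.1 × 10^3 s (2 s.f., last digit at the 10^2 place).
Sum: 24902.559 s; keep the coarser place, 10^2.
Result: 2.49 × 10^4 s.

2.49 × 10^4 s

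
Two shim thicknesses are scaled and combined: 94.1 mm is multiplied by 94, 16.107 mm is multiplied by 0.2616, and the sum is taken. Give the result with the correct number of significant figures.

94.1 × 94 = 8845.4 → 8.8 × 10^3 mm (2 s.f., last digit at the 10^2 place).
16.107 × 0.2616 = 4.2135912 → 4.214 mm (4 s.f., last digit at the 10^-3 place).
Sum: 8849.6135912 mm; keep the coarser place, 10^2.
Result: 8.8 × 10^3 mm.

8.8 × 10^3 mm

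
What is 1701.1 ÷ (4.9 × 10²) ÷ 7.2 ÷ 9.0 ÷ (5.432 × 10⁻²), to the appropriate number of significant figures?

1701.1 ÷ (4.9 × 10²) ÷ 7.2 ÷ 9.0 ÷ (5.432 × 10⁻²) = 0.986277208751…
Multiplication/division keeps the fewest significant figures: 1701.1 → 5 s.f., 4.9 × 10² → 2 s.f., 7.2 → 2 s.f., 9.0 → 2 s.f., 5.432 × 10⁻² → 4 s.f.; limit is 2.
Rounded to 2 significant figures: 0.99.

0.99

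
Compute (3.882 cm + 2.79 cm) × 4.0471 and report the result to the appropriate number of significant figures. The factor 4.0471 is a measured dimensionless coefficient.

27.0 cm

3.882 cm + 2.79 cm = 6.672 cm; the sum is limited to 2 decimal places (3 s.f.).
Carrying full precision, 6.672 × 4.0471 = 27.0022512 cm; 4.0471 has 5 s.f., so the result keeps min(3, 5) = 3 s.f.
Rounded to 3 significant figures: 27.0 cm.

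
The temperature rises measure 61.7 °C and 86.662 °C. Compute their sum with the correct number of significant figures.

148.4 °C

61.7 °C + 86.662 °C = 148.362 °C.
Addition/subtraction keeps the fewest decimal places: 61.7 → 1 decimal place, 86.662 → 3 decimal places; limit is 1.
Rounded to 1 decimal place: 148.4 °C.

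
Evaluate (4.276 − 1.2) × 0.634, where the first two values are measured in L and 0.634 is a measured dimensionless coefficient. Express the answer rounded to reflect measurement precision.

2.0 L

4.276 L − 1.2 L = 3.076 L; the difference is limited to 1 decimal place (2 s.f.).
Carrying full precision, 3.076 × 0.634 = 1.950184 L; 0.634 has 3 s.f., so the result keeps min(2, 3) = 2 s.f.
Rounded to 2 significant figures: 2.0 L.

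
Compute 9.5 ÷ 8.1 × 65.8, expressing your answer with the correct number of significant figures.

77

9.5 ÷ 8.1 × 65.8 = 77.1728395062…
Multiplication/division keeps the fewest significant figures: 9.5 → 2 s.f., 8.1 → 2 s.f., 65.8 → 3 s.f.; limit is 2.
Rounded to 2 significant figures: 77.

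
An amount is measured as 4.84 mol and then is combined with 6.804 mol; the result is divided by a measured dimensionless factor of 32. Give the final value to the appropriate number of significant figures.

0.36 mol

4.84 mol + 6.804 mol = 11.644 mol; the sum is limited to 2 decimal places (4 s.f.).
Carrying full precision, 11.644 ÷ 32 = 0.363875 mol; 32 has 2 s.f., so the result keeps min(4, 2) = 2 s.f.
Rounded to 2 significant figures: 0.36 mol.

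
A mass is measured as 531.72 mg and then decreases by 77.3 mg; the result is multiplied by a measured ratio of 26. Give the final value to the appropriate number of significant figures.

1.2 × 10^4 mg

531.72 mg − 77.3 mg = 454.42 mg; the difference is limited to 1 decimal place (4 s.f.).
Carrying full precision, 454.42 × 26 = 11814.92 mg; 26 has 2 s.f., so the result keeps min(4, 2) = 2 s.f.
Rounded to 2 significant figures: 1.2 × 10^4 mg.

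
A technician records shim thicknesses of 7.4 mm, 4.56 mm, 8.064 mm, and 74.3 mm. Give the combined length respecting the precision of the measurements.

94.3 mm

7.4 mm + 4.56 mm + 8.064 mm + 74.3 mm = 94.324 mm.
Addition/subtraction keeps the fewest decimal places: 7.4 → 1 decimal place, 4.56 → 2 decimal places, 8.064 → 3 decimal places, 74.3 → 1 decimal place; limit is 1.
Rounded to 1 decimal place: 94.3 mm.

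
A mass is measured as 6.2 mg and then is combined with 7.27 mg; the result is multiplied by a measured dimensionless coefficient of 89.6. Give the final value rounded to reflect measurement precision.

6.2 mg + 7.27 mg = 13.47 mg; the sum is limited to 1 decimal place (3 s.f.).
Carrying full precision, 13.47 × 89.6 = 1206.912 mg; 89.6 has 3 s.f., so the result keeps min(3, 3) = 3 s.f.
Rounded to 3 significant figures: 1.21 × 10³ mg.

1.21 × 10³ mg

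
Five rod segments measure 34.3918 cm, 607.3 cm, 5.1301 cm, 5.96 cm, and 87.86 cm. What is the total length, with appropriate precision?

34.3918 cm + 607.3 cm + 5.1301 cm + 5.96 cm + 87.86 cm = 740.6419 cm.
Addition/subtraction keeps the fewest decimal places: 34.3918 → 4 decimal places, 607.3 → 1 decimal place, 5.1301 → 4 decimal places, 5.96 → 2 decimal places, 87.86 → 2 decimal places; limit is 1.
Rounded to 1 decimal place: 740.6 cm.

740.6 cm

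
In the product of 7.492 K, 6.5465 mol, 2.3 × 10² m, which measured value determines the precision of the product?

7.492 K → 4 s.f.; 6.5465 mol → 5 s.f.; 2.3 × 10² m → 2 s.f.
The fewest is 2 significant figures, from 2.3 × 10² m.

2.3 × 10² m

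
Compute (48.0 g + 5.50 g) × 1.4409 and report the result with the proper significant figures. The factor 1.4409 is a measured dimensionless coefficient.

77.1 g

48.0 g + 5.50 g = 53.50 g; the sum is limited to 1 decimal place (3 s.f.).
Carrying full precision, 53.50 × 1.4409 = 77.08815 g; 1.4409 has 5 s.f., so the result keeps min(3, 5) = 3 s.f.
Rounded to 3 significant figures: 77.1 g.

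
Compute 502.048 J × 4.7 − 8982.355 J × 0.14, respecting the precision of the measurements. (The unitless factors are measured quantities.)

1.1 × 10³ J

502.048 × 4.7 = 2359.6256 → 2.4 × 10³ J (2 s.f., last digit at the 10^2 place).
8982.355 × 0.14 = 1257.5297 → 1.3 × 10³ J (2 s.f., last digit at the 10^2 place).
Difference: 1102.0959 J; keep the coarser place, 10^2.
Result: 1.1 × 10³ J.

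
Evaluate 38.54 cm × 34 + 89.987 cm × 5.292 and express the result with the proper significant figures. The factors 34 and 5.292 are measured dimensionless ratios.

38.54 × 34 = 1310.36 → 1.3 × 10^3 cm (2 s.f., last digit at the 10^2 place).
89.987 × 5.292 = 476.211204 → 4.762 × 10^2 cm (4 s.f., last digit at the 10^-1 place).
Sum: 1786.571204 cm; keep the coarser place, 10^2.
Result: 1.8 × 10^3 cm.

1.8 × 10^3 cm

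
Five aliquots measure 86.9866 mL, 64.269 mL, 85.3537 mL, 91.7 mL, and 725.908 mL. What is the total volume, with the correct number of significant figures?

86.9866 mL + 64.269 mL + 85.3537 mL + 91.7 mL + 725.908 mL = 1054.2173 mL.
Addition/subtraction keeps the fewest decimal places: 86.9866 → 4 decimal places, 64.269 → 3 decimal places, 85.3537 → 4 decimal places, 91.7 → 1 decimal place, 725.908 → 3 decimal places; limit is 1.
Rounded to 1 decimal place: 1054.2 mL.

1054.2 mL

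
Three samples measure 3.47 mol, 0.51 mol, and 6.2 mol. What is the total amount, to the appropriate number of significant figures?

3.47 mol + 0.51 mol + 6.2 mol = 10.18 mol.
Addition/subtraction keeps the fewest decimal places: 3.47 → 2 decimal places, 0.51 → 2 decimal places, 6.2 → 1 decimal place; limit is 1.
Rounded to 1 decimal place: 10.2 mol.

10.2 mol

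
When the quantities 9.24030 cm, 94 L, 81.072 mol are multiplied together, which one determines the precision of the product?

9.24030 cm → 6 s.f.; 94 L → 2 s.f.; 81.072 mol → 5 s.f.
The fewest is 2 significant figures, from 94 L.

94 L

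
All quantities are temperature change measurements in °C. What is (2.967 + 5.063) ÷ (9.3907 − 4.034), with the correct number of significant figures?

2.967 + 5.063 = 8.030, limited to 3 d.p. → 4 s.f.; 9.3907 − 4.034 = 5.3567, limited to 3 d.p. → 4 s.f.
Carrying full precision, 8.030 ÷ 5.3567 = 1.4990572554…; keep min(4, 4) = 4 s.f.
Rounded to 4 significant figures: 1.499.

1.499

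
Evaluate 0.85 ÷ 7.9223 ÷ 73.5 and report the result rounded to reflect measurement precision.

0.85 ÷ 7.9223 ÷ 73.5 = 0.00145975611254…
Multiplication/division keeps the fewest significant figures: 0.85 → 2 s.f., 7.9223 → 5 s.f., 73.5 → 3 s.f.; limit is 2.
Rounded to 2 significant figures: 0.0015.

0.0015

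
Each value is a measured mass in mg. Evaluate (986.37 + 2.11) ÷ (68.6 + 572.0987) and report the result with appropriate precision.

1.543

986.37 + 2.11 = 988.48, limited to 2 d.p. → 5 s.f.; 68.6 + 572.0987 = 640.6987, limited to 1 d.p. → 4 s.f.
Carrying full precision, 988.48 ÷ 640.6987 = 1.5428156792…; keep min(5, 4) = 4 s.f.
Rounded to 4 significant figures: 1.543.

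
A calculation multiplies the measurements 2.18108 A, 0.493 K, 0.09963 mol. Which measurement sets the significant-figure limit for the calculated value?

0.493 K

2.18108 A → 6 s.f.; 0.493 K → 3 s.f.; 0.09963 mol → 4 s.f.
The fewest is 3 significant figures, from 0.493 K.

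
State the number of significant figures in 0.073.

2

0.073: leading zeros are not significant.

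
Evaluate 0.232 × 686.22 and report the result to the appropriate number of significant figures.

159

0.232 × 686.22 = 159.20304
Multiplication/division keeps the fewest significant figures: 0.232 → 3 s.f., 686.22 → 5 s.f.; limit is 3.
Rounded to 3 significant figures: 159.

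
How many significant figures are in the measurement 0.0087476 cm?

5

0.0087476: leading zeros are not significant.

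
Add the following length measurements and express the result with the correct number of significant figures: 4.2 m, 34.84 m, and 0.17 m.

4.2 m + 34.84 m + 0.17 m = 39.21 m.
Addition/subtraction keeps the fewest decimal places: 4.2 → 1 decimal place, 34.84 → 2 decimal places, 0.17 → 2 decimal places; limit is 1.
Rounded to 1 decimal place: 39.2 m.

39.2 m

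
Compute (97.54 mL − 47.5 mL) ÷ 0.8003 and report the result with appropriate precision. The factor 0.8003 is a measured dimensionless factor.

97.54 mL − 47.5 mL = 50.04 mL; the difference is limited to 1 decimal place (3 s.f.).
Carrying full precision, 50.04 ÷ 0.8003 = 62.5265525428… mL; 0.8003 has 4 s.f., so the result keeps min(3, 4) = 3 s.f.
Rounded to 3 significant figures: 62.5 mL.

62.5 mL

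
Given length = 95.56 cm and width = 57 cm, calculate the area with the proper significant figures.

area = 95.56 cm × 57 cm = 5446.92 cm².
95.56 has 4 significant figures; 57 has 2.
Division/multiplication keeps the fewest: 2 significant figures.
Rounded: 5.4 × 10^3 cm².

5.4 × 10^3 cm²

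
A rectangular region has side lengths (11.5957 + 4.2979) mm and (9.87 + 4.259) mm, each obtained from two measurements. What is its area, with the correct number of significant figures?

224.6 mm²

11.5957 + 4.2979 = 15.8936, limited to 4 d.p. → 6 s.f.; 9.87 + 4.259 = 14.129, limited to 2 d.p. → 4 s.f.
Carrying full precision, 15.8936 × 14.129 = 224.5606744; keep min(6, 4) = 4 s.f.
Rounded to 4 significant figures: 224.6 mm².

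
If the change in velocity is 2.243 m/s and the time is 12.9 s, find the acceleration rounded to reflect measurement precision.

acceleration = 2.243 m/s ÷ 12.9 s = 0.173875968992… m/s².
2.243 has 4 significant figures; 12.9 has 3.
Division/multiplication keeps the fewest: 3 significant figures.
Rounded: 0.174 m/s².

0.174 m/s²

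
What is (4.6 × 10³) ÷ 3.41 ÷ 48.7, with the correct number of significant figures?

28

(4.6 × 10³) ÷ 3.41 ÷ 48.7 = 27.6996633889…
Multiplication/division keeps the fewest significant figures: 4.6 × 10³ → 2 s.f., 3.41 → 3 s.f., 48.7 → 3 s.f.; limit is 2.
Rounded to 2 significant figures: 28.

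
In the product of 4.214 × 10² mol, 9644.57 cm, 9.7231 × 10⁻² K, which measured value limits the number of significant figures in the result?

4.214 × 10² mol → 4 s.f.; 9644.57 cm → 6 s.f.; 9.7231 × 10⁻² K → 5 s.f.
The fewest is 4 significant figures, from 4.214 × 10² mol.

4.214 × 10² mol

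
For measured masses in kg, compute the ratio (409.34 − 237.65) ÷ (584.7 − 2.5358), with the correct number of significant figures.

0.2949

409.34 − 237.65 = 171.69, limited to 2 d.p. → 5 s.f.; 584.7 − 2.5358 = 582.1642, limited to 1 d.p. → 4 s.f.
Carrying full precision, 171.69 ÷ 582.1642 = 0.294916794952…; keep min(5, 4) = 4 s.f.
Rounded to 4 significant figures: 0.2949.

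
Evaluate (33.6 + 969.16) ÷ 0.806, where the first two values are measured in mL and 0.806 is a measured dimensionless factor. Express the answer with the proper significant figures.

33.6 mL + 969.16 mL = 1002.76 mL; the sum is limited to 1 decimal place (5 s.f.).
Carrying full precision, 1002.76 ÷ 0.806 = 1244.1191067… mL; 0.806 has 3 s.f., so the result keeps min(5, 3) = 3 s.f.
Rounded to 3 significant figures: 1.24 × 10³ mL.

1.24 × 10³ mL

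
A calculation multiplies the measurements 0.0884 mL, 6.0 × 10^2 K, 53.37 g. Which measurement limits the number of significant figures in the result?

6.0 × 10^2 K

0.0884 mL → 3 s.f.; 6.0 × 10^2 K → 2 s.f.; 53.37 g → 4 s.f.
The fewest is 2 significant figures, from 6.0 × 10^2 K.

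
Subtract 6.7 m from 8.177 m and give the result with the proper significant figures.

1.5 m

8.177 m − 6.7 m = 1.477 m.
Addition/subtraction keeps the fewest decimal places: 8.177 → 3 decimal places, 6.7 → 1 decimal place; limit is 1.
Rounded to 1 decimal place: 1.5 m.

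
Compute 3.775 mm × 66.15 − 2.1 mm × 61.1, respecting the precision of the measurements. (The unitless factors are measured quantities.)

1.2 × 10^2 mm

3.775 × 66.15 = 249.71625 → 2.497 × 10^2 mm (4 s.f., last digit at the 10^-1 place).
2.1 × 61.1 = 128.31 → 1.3 × 10^2 mm (2 s.f., last digit at the 10^1 place).
Difference: 121.40625 mm; keep the coarser place, 10^1.
Result: 1.2 × 10^2 mm.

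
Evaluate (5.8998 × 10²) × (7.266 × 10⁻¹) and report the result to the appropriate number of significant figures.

(5.8998 × 10²) × (7.266 × 10⁻¹) = 428.679468
Multiplication/division keeps the fewest significant figures: 5.8998 × 10² → 5 s.f., 7.266 × 10⁻¹ → 4 s.f.; limit is 4.
Rounded to 4 significant figures: 428.7.

428.7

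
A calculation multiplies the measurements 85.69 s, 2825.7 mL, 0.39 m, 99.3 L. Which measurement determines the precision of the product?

85.69 s → 4 s.f.; 2825.7 mL → 5 s.f.; 0.39 m → 2 s.f.; 99.3 L → 3 s.f.
The fewest is 2 significant figures, from 0.39 m.

0.39 m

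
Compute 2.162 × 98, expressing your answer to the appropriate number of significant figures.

2.1 × 10^2

2.162 × 98 = 211.876
Multiplication/division keeps the fewest significant figures: 2.162 → 4 s.f., 98 → 2 s.f.; limit is 2.
Rounded to 2 significant figures: 2.1 × 10^2.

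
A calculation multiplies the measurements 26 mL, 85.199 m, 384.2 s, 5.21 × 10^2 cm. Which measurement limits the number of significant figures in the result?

26 mL → 2 s.f.; 85.199 m → 5 s.f.; 384.2 s → 4 s.f.; 5.21 × 10^2 cm → 3 s.f.
The fewest is 2 significant figures, from 26 mL.

26 mL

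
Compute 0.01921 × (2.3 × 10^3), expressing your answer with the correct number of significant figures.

44

0.01921 × (2.3 × 10^3) = 44.183
Multiplication/division keeps the fewest significant figures: 0.01921 → 4 s.f., 2.3 × 10^3 → 2 s.f.; limit is 2.
Rounded to 2 significant figures: 44.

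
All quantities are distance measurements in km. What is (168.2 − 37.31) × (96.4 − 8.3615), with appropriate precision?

168.2 − 37.31 = 130.89, limited to 1 d.p. → 4 s.f.; 96.4 − 8.3615 = 88.0385, limited to 1 d.p. → 3 s.f.
Carrying full precision, 130.89 × 88.0385 = 11523.359265; keep min(4, 3) = 3 s.f.
Rounded to 3 significant figures: 1.15 × 10^4 km².

1.15 × 10^4 km²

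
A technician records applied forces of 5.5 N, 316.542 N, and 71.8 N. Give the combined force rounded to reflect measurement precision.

393.8 N

5.5 N + 316.542 N + 71.8 N = 393.842 N.
Addition/subtraction keeps the fewest decimal places: 5.5 → 1 decimal place, 316.542 → 3 decimal places, 71.8 → 1 decimal place; limit is 1.
Rounded to 1 decimal place: 393.8 N.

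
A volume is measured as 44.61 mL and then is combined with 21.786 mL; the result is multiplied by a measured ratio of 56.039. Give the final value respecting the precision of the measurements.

3721 mL

44.61 mL + 21.786 mL = 66.396 mL; the sum is limited to 2 decimal places (4 s.f.).
Carrying full precision, 66.396 × 56.039 = 3720.765444 mL; 56.039 has 5 s.f., so the result keeps min(4, 5) = 4 s.f.
Rounded to 4 significant figures: 3721 mL.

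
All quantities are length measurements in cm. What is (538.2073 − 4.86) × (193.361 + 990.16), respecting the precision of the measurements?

6.3123 × 10^5 cm²

538.2073 − 4.86 = 533.3473, limited to 2 d.p. → 5 s.f.; 193.361 + 990.16 = 1183.521, limited to 2 d.p. → 6 s.f.
Carrying full precision, 533.3473 × 1183.521 = 631227.729843…; keep min(5, 6) = 5 s.f.
Rounded to 5 significant figures: 6.3123 × 10^5 cm².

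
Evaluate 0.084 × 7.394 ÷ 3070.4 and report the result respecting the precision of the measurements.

2.0 × 10^-4

0.084 × 7.394 ÷ 3070.4 = 0.000202285044294…
Multiplication/division keeps the fewest significant figures: 0.084 → 2 s.f., 7.394 → 4 s.f., 3070.4 → 5 s.f.; limit is 2.
Rounded to 2 significant figures: 2.0 × 10^-4.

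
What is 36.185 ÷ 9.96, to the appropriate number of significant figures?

3.63

36.185 ÷ 9.96 = 3.63303212851…
Multiplication/division keeps the fewest significant figures: 36.185 → 5 s.f., 9.96 → 3 s.f.; limit is 3.
Rounded to 3 significant figures: 3.63.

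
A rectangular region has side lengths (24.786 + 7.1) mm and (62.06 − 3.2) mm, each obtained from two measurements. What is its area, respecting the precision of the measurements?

24.786 + 7.1 = 31.886, limited to 1 d.p. → 3 s.f.; 62.06 − 3.2 = 58.86, limited to 1 d.p. → 3 s.f.
Carrying full precision, 31.886 × 58.86 = 1876.80996; keep min(3, 3) = 3 s.f.
Rounded to 3 significant figures: 1.88 × 10^3 mm².

1.88 × 10^3 mm²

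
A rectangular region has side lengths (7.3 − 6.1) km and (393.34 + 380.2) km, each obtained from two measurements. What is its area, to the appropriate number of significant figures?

9.3 × 10^2 km²

7.3 − 6.1 = 1.2, limited to 1 d.p. → 2 s.f.; 393.34 + 380.2 = 773.54, limited to 1 d.p. → 4 s.f.
Carrying full precision, 1.2 × 773.54 = 928.248; keep min(2, 4) = 2 s.f.
Rounded to 2 significant figures: 9.3 × 10^2 km².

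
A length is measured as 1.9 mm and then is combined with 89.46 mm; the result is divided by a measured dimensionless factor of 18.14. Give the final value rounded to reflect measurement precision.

5.04 mm

1.9 mm + 89.46 mm = 91.36 mm; the sum is limited to 1 decimal place (3 s.f.).
Carrying full precision, 91.36 ÷ 18.14 = 5.03638368247… mm; 18.14 has 4 s.f., so the result keeps min(3, 4) = 3 s.f.
Rounded to 3 significant figures: 5.04 mm.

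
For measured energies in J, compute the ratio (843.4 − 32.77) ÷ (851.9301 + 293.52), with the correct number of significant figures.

0.7077

843.4 − 32.77 = 810.63, limited to 1 d.p. → 4 s.f.; 851.9301 + 293.52 = 1145.4501, limited to 2 d.p. → 6 s.f.
Carrying full precision, 810.63 ÷ 1145.4501 = 0.707695603676…; keep min(4, 6) = 4 s.f.
Rounded to 4 significant figures: 0.7077.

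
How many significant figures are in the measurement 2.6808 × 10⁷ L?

5

2.6808 × 10⁷: in scientific notation every digit of the coefficient is significant.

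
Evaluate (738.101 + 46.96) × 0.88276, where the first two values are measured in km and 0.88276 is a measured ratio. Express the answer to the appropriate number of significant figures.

693.02 km

738.101 km + 46.96 km = 785.061 km; the sum is limited to 2 decimal places (5 s.f.).
Carrying full precision, 785.061 × 0.88276 = 693.02044836 km; 0.88276 has 5 s.f., so the result keeps min(5, 5) = 5 s.f.
Rounded to 5 significant figures: 693.02 km.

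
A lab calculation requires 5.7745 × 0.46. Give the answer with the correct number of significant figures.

2.7

5.7745 × 0.46 = 2.65627
Multiplication/division keeps the fewest significant figures: 5.7745 → 5 s.f., 0.46 → 2 s.f.; limit is 2.
Rounded to 2 significant figures: 2.7.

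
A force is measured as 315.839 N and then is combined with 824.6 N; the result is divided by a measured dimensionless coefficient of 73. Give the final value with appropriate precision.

16 N

315.839 N + 824.6 N = 1140.439 N; the sum is limited to 1 decimal place (5 s.f.).
Carrying full precision, 1140.439 ÷ 73 = 15.6224520548… N; 73 has 2 s.f., so the result keeps min(5, 2) = 2 s.f.
Rounded to 2 significant figures: 16 N.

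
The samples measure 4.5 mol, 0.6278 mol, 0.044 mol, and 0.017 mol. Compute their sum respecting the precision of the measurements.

4.5 mol + 0.6278 mol + 0.044 mol + 0.017 mol = 5.1888 mol.
Addition/subtraction keeps the fewest decimal places: 4.5 → 1 decimal place, 0.6278 → 4 decimal places, 0.044 → 3 decimal places, 0.017 → 3 decimal places; limit is 1.
Rounded to 1 decimal place: 5.2 mol.

5.2 mol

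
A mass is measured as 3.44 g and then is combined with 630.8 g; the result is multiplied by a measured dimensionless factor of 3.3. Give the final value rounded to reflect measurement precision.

3.44 g + 630.8 g = 634.24 g; the sum is limited to 1 decimal place (4 s.f.).
Carrying full precision, 634.24 × 3.3 = 2092.992 g; 3.3 has 2 s.f., so the result keeps min(4, 2) = 2 s.f.
Rounded to 2 significant figures: 2.1 × 10^3 g.

2.1 × 10^3 g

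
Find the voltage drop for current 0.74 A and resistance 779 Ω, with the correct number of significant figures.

voltage drop = 0.74 A × 779 Ω = 576.46 V.
0.74 has 2 significant figures; 779 has 3.
Division/multiplication keeps the fewest: 2 significant figures.
Rounded: 5.8 × 10^2 V.

5.8 × 10^2 V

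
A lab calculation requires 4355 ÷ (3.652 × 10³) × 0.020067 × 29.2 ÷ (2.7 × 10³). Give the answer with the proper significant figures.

4355 ÷ (3.652 × 10³) × 0.020067 × 29.2 ÷ (2.7 × 10³) = 0.000258796815748…
Multiplication/division keeps the fewest significant figures: 4355 → 4 s.f., 3.652 × 10³ → 4 s.f., 0.020067 → 5 s.f., 29.2 → 3 s.f., 2.7 × 10³ → 2 s.f.; limit is 2.
Rounded to 2 significant figures: 2.6 × 10⁻⁴.

2.6 × 10⁻⁴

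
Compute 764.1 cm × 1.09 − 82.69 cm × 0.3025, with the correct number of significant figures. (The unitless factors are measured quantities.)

764.1 × 1.09 = 832.869 → 833 cm (3 s.f., last digit at the 10^0 place).
82.69 × 0.3025 = 25.013725 → 25.01 cm (4 s.f., last digit at the 10^-2 place).
Difference: 807.855275 cm; keep the coarser place, 10^0.
Result: 808 cm.

808 cm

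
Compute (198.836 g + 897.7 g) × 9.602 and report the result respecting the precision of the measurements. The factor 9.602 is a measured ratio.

1.053 × 10^4 g

198.836 g + 897.7 g = 1096.536 g; the sum is limited to 1 decimal place (5 s.f.).
Carrying full precision, 1096.536 × 9.602 = 10528.938672 g; 9.602 has 4 s.f., so the result keeps min(5, 4) = 4 s.f.
Rounded to 4 significant figures: 1.053 × 10^4 g.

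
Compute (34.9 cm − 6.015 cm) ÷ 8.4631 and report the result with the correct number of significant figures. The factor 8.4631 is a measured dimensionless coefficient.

34.9 cm − 6.015 cm = 28.885 cm; the difference is limited to 1 decimal place (3 s.f.).
Carrying full precision, 28.885 ÷ 8.4631 = 3.41305195496… cm; 8.4631 has 5 s.f., so the result keeps min(3, 5) = 3 s.f.
Rounded to 3 significant figures: 3.41 cm.

3.41 cm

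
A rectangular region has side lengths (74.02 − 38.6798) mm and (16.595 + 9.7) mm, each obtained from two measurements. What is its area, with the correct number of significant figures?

74.02 − 38.6798 = 35.3402, limited to 2 d.p. → 4 s.f.; 16.595 + 9.7 = 26.295, limited to 1 d.p. → 3 s.f.
Carrying full precision, 35.3402 × 26.295 = 929.270559; keep min(4, 3) = 3 s.f.
Rounded to 3 significant figures: 929 mm².

929 mm²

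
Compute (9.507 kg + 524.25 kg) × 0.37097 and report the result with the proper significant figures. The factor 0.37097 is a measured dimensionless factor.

9.507 kg + 524.25 kg = 533.757 kg; the sum is limited to 2 decimal places (5 s.f.).
Carrying full precision, 533.757 × 0.37097 = 198.00783429 kg; 0.37097 has 5 s.f., so the result keeps min(5, 5) = 5 s.f.
Rounded to 5 significant figures: 198.01 kg.

198.01 kg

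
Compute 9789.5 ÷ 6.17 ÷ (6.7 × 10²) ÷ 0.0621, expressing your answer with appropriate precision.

38

9789.5 ÷ 6.17 ÷ (6.7 × 10²) ÷ 0.0621 = 38.1336998407…
Multiplication/division keeps the fewest significant figures: 9789.5 → 5 s.f., 6.17 → 3 s.f., 6.7 × 10² → 2 s.f., 0.0621 → 3 s.f.; limit is 2.
Rounded to 2 significant figures: 38.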